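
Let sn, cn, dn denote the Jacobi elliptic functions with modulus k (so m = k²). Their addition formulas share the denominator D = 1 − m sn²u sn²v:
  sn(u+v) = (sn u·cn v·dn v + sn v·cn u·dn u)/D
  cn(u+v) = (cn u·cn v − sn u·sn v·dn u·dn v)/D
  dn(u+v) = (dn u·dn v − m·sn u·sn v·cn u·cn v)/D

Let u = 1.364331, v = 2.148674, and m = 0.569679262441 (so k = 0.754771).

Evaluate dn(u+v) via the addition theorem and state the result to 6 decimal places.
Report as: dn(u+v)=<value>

dn(u+v)=0.971398

sn u = 0.9310047244618912, cn u = 0.3650071273682722, dn u = 0.7114908441826844
sn v = 0.9884669503988763, cn v = -0.1514367457691342, dn v = 0.6658717911120408
m = k² = 0.569679262441
D = 1 − m·sn²u·sn²v = 0.5175431393899097
dn(u+v) = (dn u·dn v − m·sn u·sn v·cn u·cn v)/D = 0.5027402601972678/0.5175431393899097 = 0.9713977868393893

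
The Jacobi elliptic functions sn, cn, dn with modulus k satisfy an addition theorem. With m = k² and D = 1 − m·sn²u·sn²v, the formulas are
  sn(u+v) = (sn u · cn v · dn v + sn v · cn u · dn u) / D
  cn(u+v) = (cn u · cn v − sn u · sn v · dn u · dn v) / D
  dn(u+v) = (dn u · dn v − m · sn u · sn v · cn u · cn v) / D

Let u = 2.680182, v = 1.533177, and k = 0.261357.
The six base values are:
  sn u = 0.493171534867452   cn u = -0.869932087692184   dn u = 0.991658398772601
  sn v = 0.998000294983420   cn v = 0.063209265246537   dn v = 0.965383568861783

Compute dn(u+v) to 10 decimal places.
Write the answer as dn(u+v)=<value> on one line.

dn(u+v)=0.9753182364

m = k² = 0.068307481449
D = 1 − m·sn²u·sn²v = 0.9834527581004499
dn(u+v) = (dn u·dn v − m·sn u·sn v·cn u·cn v)/D = 0.9591794096060882/0.9834527581004499 = 0.9753182363927212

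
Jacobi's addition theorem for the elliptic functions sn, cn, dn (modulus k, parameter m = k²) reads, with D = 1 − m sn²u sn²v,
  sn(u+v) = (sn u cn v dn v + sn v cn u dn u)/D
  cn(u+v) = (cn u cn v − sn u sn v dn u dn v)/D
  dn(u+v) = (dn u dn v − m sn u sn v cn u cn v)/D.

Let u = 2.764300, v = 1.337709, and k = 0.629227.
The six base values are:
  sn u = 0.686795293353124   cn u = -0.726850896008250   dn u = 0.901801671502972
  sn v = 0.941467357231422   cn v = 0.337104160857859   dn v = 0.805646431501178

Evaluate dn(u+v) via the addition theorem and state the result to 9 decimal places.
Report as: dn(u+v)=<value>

m = k² = 0.395926617529
D = 1 − m·sn²u·sn²v = 0.8344688037868429
dn(u+v) = (dn u·dn v − m·sn u·sn v·cn u·cn v)/D = 0.7892606166732371/0.8344688037868429 = 0.9458239937689105

dn(u+v)=0.945823994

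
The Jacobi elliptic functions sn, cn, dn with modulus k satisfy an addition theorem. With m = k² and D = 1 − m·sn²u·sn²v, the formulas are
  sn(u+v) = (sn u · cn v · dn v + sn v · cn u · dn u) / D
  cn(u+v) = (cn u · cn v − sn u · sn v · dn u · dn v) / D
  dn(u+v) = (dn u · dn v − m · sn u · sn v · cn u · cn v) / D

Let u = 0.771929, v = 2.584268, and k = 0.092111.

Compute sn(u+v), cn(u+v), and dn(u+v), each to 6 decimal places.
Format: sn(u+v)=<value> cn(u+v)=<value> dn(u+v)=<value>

sn(u+v)=-0.206402 cn(u+v)=-0.978467 dn(u+v)=0.999819

sn u = 0.6971051470608417, cn u = 0.7169689072346738, dn u = 0.9979363410434809
sn v = 0.5343869387676733, cn v = -0.8452399657342967, dn v = 0.9987878176107838
m = k² = 0.008484436321
D = 1 − m·sn²u·sn²v = 0.9988225804496818
sn(u+v) = (sn u·cn v·dn v + sn v·cn u·dn u)/D = -0.2061587354647916/0.9988225804496818 = -0.2064017569286194
cn(u+v) = (cn u·cn v − sn u·sn v·dn u·dn v)/D = -0.977315262854172/0.9988225804496818 = -0.9784673294171753
dn(u+v) = (dn u·dn v − m·sn u·sn v·cn u·cn v)/D = 0.9986420512820962/0.9988225804496818 = 0.9998192580232774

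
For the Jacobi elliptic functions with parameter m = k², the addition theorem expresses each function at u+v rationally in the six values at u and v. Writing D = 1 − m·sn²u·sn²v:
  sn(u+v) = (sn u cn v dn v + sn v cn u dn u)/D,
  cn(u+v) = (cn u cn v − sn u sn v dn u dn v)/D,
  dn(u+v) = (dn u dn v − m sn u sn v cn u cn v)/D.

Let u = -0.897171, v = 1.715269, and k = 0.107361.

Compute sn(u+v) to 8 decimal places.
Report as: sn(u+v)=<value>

sn u = -0.7808285091246992, cn u = 0.6247454196215443, dn u = 0.996480026047851
sn v = 0.99033935424041, cn v = -0.1386649322744856, dn v = 0.9943315566627414
m = k² = 0.011526384321
D = 1 − m·sn²u·sn²v = 0.9931075679346357
sn(u+v) = (sn u·cn v·dn v + sn v·cn u·dn u)/D = 0.7241919223879904/0.9931075679346357 = 0.7292180079687553

sn(u+v)=0.72921801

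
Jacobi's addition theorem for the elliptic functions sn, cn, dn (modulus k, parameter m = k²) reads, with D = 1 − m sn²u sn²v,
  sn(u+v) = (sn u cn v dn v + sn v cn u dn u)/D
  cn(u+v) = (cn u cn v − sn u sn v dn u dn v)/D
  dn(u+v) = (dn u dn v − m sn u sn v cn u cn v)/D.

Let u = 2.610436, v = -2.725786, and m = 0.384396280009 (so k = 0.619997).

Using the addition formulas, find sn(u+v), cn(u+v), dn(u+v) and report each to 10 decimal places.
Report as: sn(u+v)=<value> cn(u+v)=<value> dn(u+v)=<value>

sn(u+v)=-0.1149969778 cn(u+v)=0.9933658415 dn(u+v)=0.9974550749

sn u = 0.7713962005045081, cn u = -0.6363551695768714, dn u = 0.8782164807486345
sn v = -0.7021856009927918, cn v = -0.7119939478383168, dn v = 0.9002598485681054
m = k² = 0.384396280009
D = 1 − m·sn²u·sn²v = 0.8872184637138236
sn(u+v) = (sn u·cn v·dn v + sn v·cn u·dn u)/D = -0.1020274420177637/0.8872184637138236 = -0.1149969778476941
cn(u+v) = (cn u·cn v − sn u·sn v·dn u·dn v)/D = 0.8813325158134297/0.8872184637138236 = 0.9933658415135367
dn(u+v) = (dn u·dn v − m·sn u·sn v·cn u·cn v)/D = 0.8849605591503395/0.8872184637138236 = 0.9974550748707002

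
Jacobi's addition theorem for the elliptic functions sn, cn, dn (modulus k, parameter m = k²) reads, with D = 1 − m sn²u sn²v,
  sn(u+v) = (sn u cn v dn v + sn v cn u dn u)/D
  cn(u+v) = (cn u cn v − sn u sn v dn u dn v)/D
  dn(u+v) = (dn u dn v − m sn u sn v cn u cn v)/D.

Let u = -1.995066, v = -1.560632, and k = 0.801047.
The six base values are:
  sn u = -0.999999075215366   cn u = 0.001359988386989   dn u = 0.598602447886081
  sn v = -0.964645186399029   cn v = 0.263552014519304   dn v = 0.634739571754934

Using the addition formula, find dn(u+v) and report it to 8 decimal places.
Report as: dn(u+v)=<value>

m = k² = 0.641676296209
D = 1 − m·sn²u·sn²v = 0.4028954283394351
dn(u+v) = (dn u·dn v − m·sn u·sn v·cn u·cn v)/D = 0.3797347984965385/0.4028954283394351 = 0.9425145379823372

dn(u+v)=0.94251454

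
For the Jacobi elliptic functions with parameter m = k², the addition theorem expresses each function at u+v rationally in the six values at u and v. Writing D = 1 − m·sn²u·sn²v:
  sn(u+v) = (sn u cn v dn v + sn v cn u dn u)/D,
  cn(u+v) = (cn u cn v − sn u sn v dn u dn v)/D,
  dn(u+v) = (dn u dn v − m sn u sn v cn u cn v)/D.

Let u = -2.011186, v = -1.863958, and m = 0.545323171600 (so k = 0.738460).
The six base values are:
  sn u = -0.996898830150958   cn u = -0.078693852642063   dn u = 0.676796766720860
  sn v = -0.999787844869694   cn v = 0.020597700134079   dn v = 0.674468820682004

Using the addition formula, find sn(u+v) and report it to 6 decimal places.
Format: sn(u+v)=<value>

m = k² = 0.5453231716
D = 1 − m·sn²u·sn²v = 0.4582837923573635
sn(u+v) = (sn u·cn v·dn v + sn v·cn u·dn u)/D = 0.0393990222049575/0.4582837923573635 = 0.08597079552452223

sn(u+v)=0.085971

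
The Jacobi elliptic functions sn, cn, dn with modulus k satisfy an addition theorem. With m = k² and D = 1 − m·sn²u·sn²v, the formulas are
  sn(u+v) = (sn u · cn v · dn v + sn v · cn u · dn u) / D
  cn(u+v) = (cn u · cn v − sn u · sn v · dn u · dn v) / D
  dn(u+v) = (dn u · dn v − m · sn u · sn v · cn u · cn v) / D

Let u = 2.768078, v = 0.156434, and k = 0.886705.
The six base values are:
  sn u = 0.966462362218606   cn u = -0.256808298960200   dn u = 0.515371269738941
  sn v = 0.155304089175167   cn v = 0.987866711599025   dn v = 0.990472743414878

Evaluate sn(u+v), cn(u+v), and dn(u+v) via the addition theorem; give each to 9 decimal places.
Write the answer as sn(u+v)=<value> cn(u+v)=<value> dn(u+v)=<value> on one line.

sn(u+v)=0.941766821 cn(u+v)=-0.336266644 dn(u+v)=0.550144693

m = k² = 0.786245757025
D = 1 − m·sn²u·sn²v = 0.9822869239286787
sn(u+v) = (sn u·cn v·dn v + sn v·cn u·dn u)/D = 0.9250852331900653/0.9822869239286787 = 0.9417668205234435
cn(u+v) = (cn u·cn v − sn u·sn v·dn u·dn v)/D = -0.3303103271999655/0.9822869239286787 = -0.3362666438425973
dn(u+v) = (dn u·dn v − m·sn u·sn v·cn u·cn v)/D = 0.5403999380291666/0.9822869239286787 = 0.5501446928233808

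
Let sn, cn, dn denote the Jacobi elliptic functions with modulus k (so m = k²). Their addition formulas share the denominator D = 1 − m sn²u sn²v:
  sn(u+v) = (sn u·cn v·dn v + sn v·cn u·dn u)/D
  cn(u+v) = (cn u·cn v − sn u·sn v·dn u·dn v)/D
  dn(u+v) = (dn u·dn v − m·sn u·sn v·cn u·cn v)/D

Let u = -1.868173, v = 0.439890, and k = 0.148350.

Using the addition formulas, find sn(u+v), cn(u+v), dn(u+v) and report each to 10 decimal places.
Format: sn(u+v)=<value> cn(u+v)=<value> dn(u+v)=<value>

sn u = -0.959515952465655, cn u = -0.281654286251651, dn u = 0.9898172210728941
sn v = 0.4255682093687013, cn v = 0.9049263501383509, dn v = 0.9980051196126153
m = k² = 0.0220077225
D = 1 − m·sn²u·sn²v = 0.9963304073578563
sn(u+v) = (sn u·cn v·dn v + sn v·cn u·dn u)/D = -0.9852017022495036/0.9963304073578563 = -0.9888303066671782
cn(u+v) = (cn u·cn v − sn u·sn v·dn u·dn v)/D = 0.1484987761247625/0.9963304073578563 = 0.1490457131771805
dn(u+v) = (dn u·dn v − m·sn u·sn v·cn u·cn v)/D = 0.9855521763579523/0.9963304073578563 = 0.9891820716096716

sn(u+v)=-0.9888303067 cn(u+v)=0.1490457132 dn(u+v)=0.9891820716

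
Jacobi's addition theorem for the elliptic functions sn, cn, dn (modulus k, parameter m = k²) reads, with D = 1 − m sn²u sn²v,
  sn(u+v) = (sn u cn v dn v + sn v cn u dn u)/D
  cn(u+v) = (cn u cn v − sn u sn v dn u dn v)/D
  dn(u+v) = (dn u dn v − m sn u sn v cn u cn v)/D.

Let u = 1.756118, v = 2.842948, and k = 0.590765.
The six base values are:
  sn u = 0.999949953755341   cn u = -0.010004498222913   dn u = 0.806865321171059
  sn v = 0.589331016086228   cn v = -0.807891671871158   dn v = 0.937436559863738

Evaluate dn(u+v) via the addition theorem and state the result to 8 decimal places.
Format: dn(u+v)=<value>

m = k² = 0.349003285225
D = 1 − m·sn²u·sn²v = 0.8787994359460697
dn(u+v) = (dn u·dn v − m·sn u·sn v·cn u·cn v)/D = 0.754722727543006/0.8787994359460697 = 0.8588111196618041

dn(u+v)=0.85881112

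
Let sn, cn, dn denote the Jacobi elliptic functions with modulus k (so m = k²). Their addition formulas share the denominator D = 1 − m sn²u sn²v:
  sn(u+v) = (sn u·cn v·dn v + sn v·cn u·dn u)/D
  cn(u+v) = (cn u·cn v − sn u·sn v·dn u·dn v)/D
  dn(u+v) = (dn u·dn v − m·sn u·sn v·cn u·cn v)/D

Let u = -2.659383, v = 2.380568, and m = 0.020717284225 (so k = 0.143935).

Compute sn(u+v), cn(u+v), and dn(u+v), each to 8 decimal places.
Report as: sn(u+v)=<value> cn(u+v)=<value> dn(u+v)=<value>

sn u = -0.4779031415003785, cn u = -0.8784125382438876, dn u = 0.9976313698904309
sn v = 0.7004667662129996, cn v = -0.7136850211620691, dn v = 0.9949045120193389
m = k² = 0.020717284225
D = 1 − m·sn²u·sn²v = 0.9976783985579779
sn(u+v) = (sn u·cn v·dn v + sn v·cn u·dn u)/D = -0.2745069910437692/0.9976783985579779 = -0.2751457698598421
cn(u+v) = (cn u·cn v − sn u·sn v·dn u·dn v)/D = 0.9591705264536162/0.9976783985579779 = 0.96140251993025
dn(u+v) = (dn u·dn v − m·sn u·sn v·cn u·cn v)/D = 0.9968957091330401/0.9976783985579779 = 0.9992154892537826

sn(u+v)=-0.27514577 cn(u+v)=0.96140252 dn(u+v)=0.99921549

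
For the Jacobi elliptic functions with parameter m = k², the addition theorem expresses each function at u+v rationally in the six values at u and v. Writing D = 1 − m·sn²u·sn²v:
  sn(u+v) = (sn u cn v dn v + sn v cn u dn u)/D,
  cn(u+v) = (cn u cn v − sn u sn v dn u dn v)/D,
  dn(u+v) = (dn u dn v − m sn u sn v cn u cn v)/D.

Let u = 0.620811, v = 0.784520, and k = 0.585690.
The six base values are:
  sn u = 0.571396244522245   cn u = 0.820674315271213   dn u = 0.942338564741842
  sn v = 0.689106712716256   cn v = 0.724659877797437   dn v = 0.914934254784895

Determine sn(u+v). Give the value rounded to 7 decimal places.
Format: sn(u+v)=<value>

sn(u+v)=0.9629833

m = k² = 0.3430327761
D = 1 − m·sn²u·sn²v = 0.946815712885679
sn(u+v) = (sn u·cn v·dn v + sn v·cn u·dn u)/D = 0.9117677179084835/0.946815712885679 = 0.9629832981221053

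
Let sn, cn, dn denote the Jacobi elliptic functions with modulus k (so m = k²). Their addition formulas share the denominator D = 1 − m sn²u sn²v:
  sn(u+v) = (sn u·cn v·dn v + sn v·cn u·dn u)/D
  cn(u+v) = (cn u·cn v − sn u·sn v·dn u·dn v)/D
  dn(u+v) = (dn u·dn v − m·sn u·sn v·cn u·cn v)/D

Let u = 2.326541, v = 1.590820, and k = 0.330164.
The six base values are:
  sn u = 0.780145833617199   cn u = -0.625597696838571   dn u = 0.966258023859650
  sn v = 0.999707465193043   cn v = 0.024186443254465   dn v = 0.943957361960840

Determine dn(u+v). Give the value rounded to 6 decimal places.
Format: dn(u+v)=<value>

dn(u+v)=0.978258

m = k² = 0.109008266896
D = 1 − m·sn²u·sn²v = 0.9336933796914294
dn(u+v) = (dn u·dn v − m·sn u·sn v·cn u·cn v)/D = 0.9133927730465762/0.9336933796914294 = 0.9782577374045833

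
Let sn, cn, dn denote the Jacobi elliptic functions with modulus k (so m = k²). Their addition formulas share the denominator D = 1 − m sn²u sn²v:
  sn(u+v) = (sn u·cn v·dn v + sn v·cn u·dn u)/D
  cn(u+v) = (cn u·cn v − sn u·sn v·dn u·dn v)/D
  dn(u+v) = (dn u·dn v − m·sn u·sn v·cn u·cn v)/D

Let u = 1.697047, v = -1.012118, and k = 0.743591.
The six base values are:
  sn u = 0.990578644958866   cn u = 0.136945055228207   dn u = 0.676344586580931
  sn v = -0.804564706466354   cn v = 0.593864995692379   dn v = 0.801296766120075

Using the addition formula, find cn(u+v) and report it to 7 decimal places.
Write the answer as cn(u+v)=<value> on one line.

m = k² = 0.552927575281
D = 1 − m·sn²u·sn²v = 0.648788986017002
cn(u+v) = (cn u·cn v − sn u·sn v·dn u·dn v)/D = 0.5132548634369618/0.648788986017002 = 0.7910967579580822

cn(u+v)=0.7910968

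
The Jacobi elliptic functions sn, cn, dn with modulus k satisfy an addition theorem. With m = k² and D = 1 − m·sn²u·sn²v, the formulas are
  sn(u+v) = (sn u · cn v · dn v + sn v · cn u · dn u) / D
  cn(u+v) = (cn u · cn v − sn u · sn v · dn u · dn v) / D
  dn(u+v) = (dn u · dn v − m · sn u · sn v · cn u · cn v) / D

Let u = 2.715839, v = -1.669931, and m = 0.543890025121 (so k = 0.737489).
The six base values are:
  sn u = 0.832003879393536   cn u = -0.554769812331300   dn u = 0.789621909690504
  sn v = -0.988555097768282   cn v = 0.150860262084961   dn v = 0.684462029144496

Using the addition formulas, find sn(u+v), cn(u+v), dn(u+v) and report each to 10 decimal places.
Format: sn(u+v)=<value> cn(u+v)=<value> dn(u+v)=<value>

sn(u+v)=0.8210401965 cn(u+v)=0.5708703844 dn(u+v)=0.7958391323

m = k² = 0.543890025121
D = 1 − m·sn²u·sn²v = 0.6320713926745898
sn(u+v) = (sn u·cn v·dn v + sn v·cn u·dn u)/D = 0.5189560204446996/0.6320713926745898 = 0.8210401965017811
cn(u+v) = (cn u·cn v − sn u·sn v·dn u·dn v)/D = 0.3608308388730043/0.6320713926745898 = 0.5708703843503504
dn(u+v) = (dn u·dn v − m·sn u·sn v·cn u·cn v)/D = 0.5030271487027283/0.6320713926745898 = 0.7958391323078001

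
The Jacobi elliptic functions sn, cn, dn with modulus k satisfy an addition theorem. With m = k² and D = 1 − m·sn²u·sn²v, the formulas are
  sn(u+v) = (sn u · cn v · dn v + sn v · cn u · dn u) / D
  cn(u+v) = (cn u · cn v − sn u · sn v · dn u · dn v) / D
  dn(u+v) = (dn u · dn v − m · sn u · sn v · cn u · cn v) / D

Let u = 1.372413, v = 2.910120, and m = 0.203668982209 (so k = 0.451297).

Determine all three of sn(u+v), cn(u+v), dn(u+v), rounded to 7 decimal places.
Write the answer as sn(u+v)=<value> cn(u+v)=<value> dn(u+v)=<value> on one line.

sn(u+v)=-0.8044338 cn(u+v)=-0.5940423 dn(u+v)=0.9317741

sn u = 0.9667293178532162, cn u = 0.2558015363578866, dn u = 0.8998099692359895
sn v = 0.3990966745473557, cn v = -0.9169088528121223, dn v = 0.9836462677984104
m = k² = 0.203668982209
D = 1 − m·sn²u·sn²v = 0.9696826742319098
sn(u+v) = (sn u·cn v·dn v + sn v·cn u·dn u)/D = -0.7800454898274244/0.9696826742319098 = -0.80443377050673
cn(u+v) = (cn u·cn v − sn u·sn v·dn u·dn v)/D = -0.5760325706984299/0.9696826742319098 = -0.5940423460228451
dn(u+v) = (dn u·dn v − m·sn u·sn v·cn u·cn v)/D = 0.903525221737526/0.9696826742319098 = 0.9317741213157311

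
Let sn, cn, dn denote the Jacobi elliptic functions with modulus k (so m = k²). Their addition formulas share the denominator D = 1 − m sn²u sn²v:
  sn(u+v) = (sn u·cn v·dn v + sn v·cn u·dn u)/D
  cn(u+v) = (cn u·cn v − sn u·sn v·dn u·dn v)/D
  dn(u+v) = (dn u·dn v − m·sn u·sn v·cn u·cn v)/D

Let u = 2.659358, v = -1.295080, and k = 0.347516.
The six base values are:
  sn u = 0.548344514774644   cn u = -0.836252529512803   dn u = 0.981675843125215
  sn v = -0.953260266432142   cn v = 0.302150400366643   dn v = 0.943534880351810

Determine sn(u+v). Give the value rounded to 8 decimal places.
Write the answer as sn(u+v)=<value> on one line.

sn(u+v)=0.97092410

m = k² = 0.120767370256
D = 1 − m·sn²u·sn²v = 0.9670026093033688
sn(u+v) = (sn u·cn v·dn v + sn v·cn u·dn u)/D = 0.9388861402480101/0.9670026093033688 = 0.9709241021845702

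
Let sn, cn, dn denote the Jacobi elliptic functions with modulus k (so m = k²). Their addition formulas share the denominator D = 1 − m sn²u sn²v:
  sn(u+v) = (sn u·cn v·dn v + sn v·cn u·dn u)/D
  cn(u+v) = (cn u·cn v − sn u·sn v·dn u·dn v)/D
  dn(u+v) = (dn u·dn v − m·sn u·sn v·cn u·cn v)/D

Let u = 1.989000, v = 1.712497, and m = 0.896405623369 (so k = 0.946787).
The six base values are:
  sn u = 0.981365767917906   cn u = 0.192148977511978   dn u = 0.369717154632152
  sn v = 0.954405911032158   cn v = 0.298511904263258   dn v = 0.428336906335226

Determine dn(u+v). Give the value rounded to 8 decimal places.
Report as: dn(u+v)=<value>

m = k² = 0.896405623369
D = 1 − m·sn²u·sn²v = 0.2136197044007384
dn(u+v) = (dn u·dn v − m·sn u·sn v·cn u·cn v)/D = 0.1102055146699541/0.2136197044007384 = 0.515895829830449

dn(u+v)=0.51589583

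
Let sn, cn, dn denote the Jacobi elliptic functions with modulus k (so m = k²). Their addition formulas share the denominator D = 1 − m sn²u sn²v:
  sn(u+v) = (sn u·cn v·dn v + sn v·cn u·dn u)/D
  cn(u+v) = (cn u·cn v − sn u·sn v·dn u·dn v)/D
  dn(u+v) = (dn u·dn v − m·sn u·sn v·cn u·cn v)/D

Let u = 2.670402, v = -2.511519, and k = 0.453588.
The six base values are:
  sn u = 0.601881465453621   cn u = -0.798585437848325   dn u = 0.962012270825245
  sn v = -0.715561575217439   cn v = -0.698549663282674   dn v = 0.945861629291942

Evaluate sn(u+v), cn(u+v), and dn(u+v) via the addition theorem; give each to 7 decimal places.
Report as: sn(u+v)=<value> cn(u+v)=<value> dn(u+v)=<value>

sn(u+v)=0.1580803 cn(u+v)=0.9874263 dn(u+v)=0.9974260

m = k² = 0.205742073744
D = 1 − m·sn²u·sn²v = 0.9618373015903226
sn(u+v) = (sn u·cn v·dn v + sn v·cn u·dn u)/D = 0.152047521060258/0.9618373015903226 = 0.1580802915512419
cn(u+v) = (cn u·cn v − sn u·sn v·dn u·dn v)/D = 0.9497434106483622/0.9618373015903226 = 0.9874262612585683
dn(u+v) = (dn u·dn v − m·sn u·sn v·cn u·cn v)/D = 0.9593615362111321/0.9618373015903226 = 0.9974260039872679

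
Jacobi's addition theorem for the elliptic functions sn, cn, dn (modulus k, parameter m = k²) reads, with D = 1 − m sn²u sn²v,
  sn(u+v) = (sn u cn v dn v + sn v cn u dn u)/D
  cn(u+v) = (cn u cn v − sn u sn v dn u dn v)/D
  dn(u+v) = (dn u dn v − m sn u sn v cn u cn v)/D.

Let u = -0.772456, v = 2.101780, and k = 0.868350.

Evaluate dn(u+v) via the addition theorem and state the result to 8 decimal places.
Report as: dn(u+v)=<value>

dn(u+v)=0.62323321

sn u = -0.6606595796566528, cn u = 0.7506856331433917, dn u = 0.8190768947915155
sn v = 0.9995264840768221, cn v = 0.03077023933976419, dn v = 0.496671119038938
m = k² = 0.7540317225
D = 1 − m·sn²u·sn²v = 0.6711985663187918
dn(u+v) = (dn u·dn v − m·sn u·sn v·cn u·cn v)/D = 0.4183132360806459/0.6711985663187918 = 0.6232332085792392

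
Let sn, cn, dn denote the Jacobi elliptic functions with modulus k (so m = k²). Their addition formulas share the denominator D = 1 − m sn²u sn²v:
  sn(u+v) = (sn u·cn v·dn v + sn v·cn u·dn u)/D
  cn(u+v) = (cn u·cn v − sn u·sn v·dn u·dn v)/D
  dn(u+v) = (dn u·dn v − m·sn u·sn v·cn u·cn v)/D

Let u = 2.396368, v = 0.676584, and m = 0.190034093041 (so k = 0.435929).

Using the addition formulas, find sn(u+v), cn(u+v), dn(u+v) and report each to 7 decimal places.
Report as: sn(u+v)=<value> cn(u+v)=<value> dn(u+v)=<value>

sn(u+v)=0.2337202 cn(u+v)=-0.9723039 dn(u+v)=0.9947961

sn u = 0.7786901564718666, cn u = -0.6274086708149799, dn u = 0.9406227931749288
sn v = 0.6191495491786881, cn v = 0.7852730962867805, dn v = 0.9628868881422949
m = k² = 0.190034093041
D = 1 − m·sn²u·sn²v = 0.955827496474993
sn(u+v) = (sn u·cn v·dn v + sn v·cn u·dn u)/D = 0.2233962021084459/0.955827496474993 = 0.2337202088580955
cn(u+v) = (cn u·cn v − sn u·sn v·dn u·dn v)/D = -0.9293547976425231/0.955827496474993 = -0.9723038948658635
dn(u+v) = (dn u·dn v − m·sn u·sn v·cn u·cn v)/D = 0.9508535047960251/0.955827496474993 = 0.9947961408336635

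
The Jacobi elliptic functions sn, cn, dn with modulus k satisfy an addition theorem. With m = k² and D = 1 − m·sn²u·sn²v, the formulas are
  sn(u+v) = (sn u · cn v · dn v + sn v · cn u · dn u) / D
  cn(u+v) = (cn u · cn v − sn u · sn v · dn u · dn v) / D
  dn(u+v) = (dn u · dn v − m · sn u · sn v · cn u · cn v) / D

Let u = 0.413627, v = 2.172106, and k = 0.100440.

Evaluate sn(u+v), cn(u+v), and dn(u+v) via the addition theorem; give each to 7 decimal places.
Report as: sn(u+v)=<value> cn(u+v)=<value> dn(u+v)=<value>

sn u = 0.4018278189809533, cn u = 0.9157152417061814, dn u = 0.9991852199701181
sn v = 0.8283518971315107, cn v = -0.560208117148107, dn v = 0.9965328975097203
m = k² = 0.0100881936
D = 1 − m·sn²u·sn²v = 0.9988823054048716
sn(u+v) = (sn u·cn v·dn v + sn v·cn u·dn u)/D = 0.533589682836512/0.9988823054048716 = 0.5341867404691235
cn(u+v) = (cn u·cn v − sn u·sn v·dn u·dn v)/D = -0.8444216425586105/0.9988823054048716 = -0.8453665041311805
dn(u+v) = (dn u·dn v − m·sn u·sn v·cn u·cn v)/D = 0.9974435173250128/0.9988823054048716 = 0.9985596019950762

sn(u+v)=0.5341867 cn(u+v)=-0.8453665 dn(u+v)=0.9985596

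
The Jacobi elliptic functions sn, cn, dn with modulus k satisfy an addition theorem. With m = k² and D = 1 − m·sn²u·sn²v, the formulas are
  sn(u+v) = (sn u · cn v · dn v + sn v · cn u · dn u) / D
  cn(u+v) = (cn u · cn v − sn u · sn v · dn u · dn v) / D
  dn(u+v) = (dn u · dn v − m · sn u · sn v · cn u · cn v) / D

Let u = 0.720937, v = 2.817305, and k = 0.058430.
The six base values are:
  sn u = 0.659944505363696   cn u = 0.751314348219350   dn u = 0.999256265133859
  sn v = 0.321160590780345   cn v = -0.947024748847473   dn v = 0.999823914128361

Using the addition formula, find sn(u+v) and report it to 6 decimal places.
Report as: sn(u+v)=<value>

m = k² = 0.0034140649
D = 1 − m·sn²u·sn²v = 0.9998466332891964
sn(u+v) = (sn u·cn v·dn v + sn v·cn u·dn u)/D = -0.3837606263856488/0.9998466332891964 = -0.3838194915186054

sn(u+v)=-0.383819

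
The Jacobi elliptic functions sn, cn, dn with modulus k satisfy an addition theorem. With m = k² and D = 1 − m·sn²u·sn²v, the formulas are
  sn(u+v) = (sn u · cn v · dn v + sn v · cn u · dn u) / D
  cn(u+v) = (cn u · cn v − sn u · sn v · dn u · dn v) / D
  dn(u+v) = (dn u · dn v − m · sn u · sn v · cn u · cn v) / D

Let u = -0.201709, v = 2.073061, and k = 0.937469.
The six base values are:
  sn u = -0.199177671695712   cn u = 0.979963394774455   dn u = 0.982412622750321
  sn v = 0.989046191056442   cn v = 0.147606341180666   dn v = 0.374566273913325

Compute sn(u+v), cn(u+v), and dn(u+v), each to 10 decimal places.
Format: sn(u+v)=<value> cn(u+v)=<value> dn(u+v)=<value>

m = k² = 0.878848125961
D = 1 − m·sn²u·sn²v = 0.9658941966847173
sn(u+v) = (sn u·cn v·dn v + sn v·cn u·dn u)/D = 0.9411706595411339/0.9658941966847173 = 0.9744034727318549
cn(u+v) = (cn u·cn v − sn u·sn v·dn u·dn v)/D = 0.2171391001365771/0.9658941966847173 = 0.2248062995738804
dn(u+v) = (dn u·dn v − m·sn u·sn v·cn u·cn v)/D = 0.3930216108863231/0.9658941966847173 = 0.4068992362054862

sn(u+v)=0.9744034727 cn(u+v)=0.2248062996 dn(u+v)=0.4068992362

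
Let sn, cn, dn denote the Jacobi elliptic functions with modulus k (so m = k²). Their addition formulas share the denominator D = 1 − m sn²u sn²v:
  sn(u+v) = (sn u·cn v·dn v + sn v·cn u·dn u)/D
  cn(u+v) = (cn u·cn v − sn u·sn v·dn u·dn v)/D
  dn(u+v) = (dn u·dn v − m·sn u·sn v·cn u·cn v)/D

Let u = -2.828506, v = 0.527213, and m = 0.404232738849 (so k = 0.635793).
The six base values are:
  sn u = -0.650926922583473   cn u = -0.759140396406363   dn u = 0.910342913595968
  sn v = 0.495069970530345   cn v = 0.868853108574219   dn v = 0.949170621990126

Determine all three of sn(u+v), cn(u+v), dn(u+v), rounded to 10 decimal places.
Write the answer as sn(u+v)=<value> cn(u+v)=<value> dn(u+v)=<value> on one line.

sn(u+v)=-0.9174585577 cn(u+v)=-0.3978313649 dn(u+v)=0.8122469414

m = k² = 0.404232738849
D = 1 − m·sn²u·sn²v = 0.9580212868343234
sn(u+v) = (sn u·cn v·dn v + sn v·cn u·dn u)/D = -0.8789448280511851/0.9580212868343234 = -0.9174585576856671
cn(u+v) = (cn u·cn v − sn u·sn v·dn u·dn v)/D = -0.3811309161820457/0.9580212868343234 = -0.3978313649391353
dn(u+v) = (dn u·dn v − m·sn u·sn v·cn u·cn v)/D = 0.7781498600382992/0.9580212868343234 = 0.8122469414115112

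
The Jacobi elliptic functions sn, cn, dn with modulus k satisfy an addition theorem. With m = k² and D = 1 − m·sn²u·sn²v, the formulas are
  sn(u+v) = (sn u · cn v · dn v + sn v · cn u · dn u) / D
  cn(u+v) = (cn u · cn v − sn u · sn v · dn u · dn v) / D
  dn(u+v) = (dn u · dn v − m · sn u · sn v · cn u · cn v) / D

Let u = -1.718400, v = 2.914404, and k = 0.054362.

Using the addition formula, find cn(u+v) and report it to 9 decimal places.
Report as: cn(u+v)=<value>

sn u = -0.9893279825756783, cn u = -0.1457056721364629, dn u = 0.9985527090987359
sn v = 0.2274981184816748, cn v = -0.9737785200379488, dn v = 0.9999235226057222
m = k² = 0.002955227044
D = 1 − m·sn²u·sn²v = 0.9998502981880828
cn(u+v) = (cn u·cn v − sn u·sn v·dn u·dn v)/D = 0.366612378365102/0.9998502981880828 = 0.36666726911966

cn(u+v)=0.366667269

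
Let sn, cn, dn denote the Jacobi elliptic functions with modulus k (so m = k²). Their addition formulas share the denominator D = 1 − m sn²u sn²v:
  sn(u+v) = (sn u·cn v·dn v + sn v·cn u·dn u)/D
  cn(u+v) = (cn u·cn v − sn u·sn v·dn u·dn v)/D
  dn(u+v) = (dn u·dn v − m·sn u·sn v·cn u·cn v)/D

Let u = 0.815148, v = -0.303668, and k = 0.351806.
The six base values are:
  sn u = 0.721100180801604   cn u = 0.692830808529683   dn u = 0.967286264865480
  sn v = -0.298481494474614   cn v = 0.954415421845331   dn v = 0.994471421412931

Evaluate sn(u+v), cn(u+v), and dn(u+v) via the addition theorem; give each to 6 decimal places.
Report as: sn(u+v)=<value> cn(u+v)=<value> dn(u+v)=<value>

m = k² = 0.123767461636
D = 1 − m·sn²u·sn²v = 0.9942663323717572
sn(u+v) = (sn u·cn v·dn v + sn v·cn u·dn u)/D = 0.4843921372697737/0.9942663323717572 = 0.4871854969827732
cn(u+v) = (cn u·cn v − sn u·sn v·dn u·dn v)/D = 0.8682913088584996/0.9942663323717572 = 0.8732985122680837
dn(u+v) = (dn u·dn v − m·sn u·sn v·cn u·cn v)/D = 0.9795536072167099/0.9942663323717572 = 0.9852024304997324

sn(u+v)=0.487185 cn(u+v)=0.873299 dn(u+v)=0.985202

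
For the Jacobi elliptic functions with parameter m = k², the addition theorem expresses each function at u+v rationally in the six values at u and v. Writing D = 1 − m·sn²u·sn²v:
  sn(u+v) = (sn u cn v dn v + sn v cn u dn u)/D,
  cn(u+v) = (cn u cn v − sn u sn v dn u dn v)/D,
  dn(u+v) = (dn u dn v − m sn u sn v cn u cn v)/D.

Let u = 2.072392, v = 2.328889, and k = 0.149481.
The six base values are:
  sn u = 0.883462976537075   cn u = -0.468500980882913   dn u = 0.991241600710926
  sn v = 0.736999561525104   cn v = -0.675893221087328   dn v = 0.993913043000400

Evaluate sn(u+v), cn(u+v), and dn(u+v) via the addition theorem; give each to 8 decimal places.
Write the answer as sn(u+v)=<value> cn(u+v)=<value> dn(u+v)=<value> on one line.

m = k² = 0.022344569361
D = 1 − m·sn²u·sn²v = 0.9905270955588083
sn(u+v) = (sn u·cn v·dn v + sn v·cn u·dn u)/D = -0.9357528261938972/0.9905270955588083 = -0.9447018969894912
cn(u+v) = (cn u·cn v − sn u·sn v·dn u·dn v)/D = -0.3248239143078947/0.9905270955588083 = -0.3279303673410816
dn(u+v) = (dn u·dn v − m·sn u·sn v·cn u·cn v)/D = 0.9806009773978586/0.9905270955588083 = 0.9899789534224202

sn(u+v)=-0.94470190 cn(u+v)=-0.32793037 dn(u+v)=0.98997895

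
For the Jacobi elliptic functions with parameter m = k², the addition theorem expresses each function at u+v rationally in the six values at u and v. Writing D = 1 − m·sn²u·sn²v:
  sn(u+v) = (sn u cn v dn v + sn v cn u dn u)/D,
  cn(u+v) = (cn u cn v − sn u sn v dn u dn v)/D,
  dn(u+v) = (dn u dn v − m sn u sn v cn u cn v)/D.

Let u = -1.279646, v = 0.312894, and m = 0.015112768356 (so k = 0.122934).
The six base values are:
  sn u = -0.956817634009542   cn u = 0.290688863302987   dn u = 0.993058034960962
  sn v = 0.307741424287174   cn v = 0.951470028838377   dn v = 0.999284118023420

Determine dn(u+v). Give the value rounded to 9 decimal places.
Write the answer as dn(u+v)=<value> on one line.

dn(u+v)=0.994881513

m = k² = 0.015112768356
D = 1 − m·sn²u·sn²v = 0.9986896893045579
dn(u+v) = (dn u·dn v − m·sn u·sn v·cn u·cn v)/D = 0.9935779089366287/0.9986896893045579 = 0.994881512823579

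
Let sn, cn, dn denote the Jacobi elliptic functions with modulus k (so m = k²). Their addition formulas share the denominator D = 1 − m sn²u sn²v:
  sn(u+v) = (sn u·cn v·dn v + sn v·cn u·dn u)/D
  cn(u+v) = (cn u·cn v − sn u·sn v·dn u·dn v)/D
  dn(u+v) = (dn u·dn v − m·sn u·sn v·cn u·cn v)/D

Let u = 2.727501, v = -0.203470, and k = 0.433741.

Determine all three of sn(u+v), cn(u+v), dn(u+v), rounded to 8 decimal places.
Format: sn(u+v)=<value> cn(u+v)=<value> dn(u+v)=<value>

sn u = 0.5431412935337528, cn u = -0.8396413134538353, dn u = 0.9718543183297534
sn v = -0.2018125045764788, cn v = 0.9794241741944951, dn v = 0.9961615010874217
m = k² = 0.188131255081
D = 1 − m·sn²u·sn²v = 0.9977396133078803
sn(u+v) = (sn u·cn v·dn v + sn v·cn u·dn u)/D = 0.6946045904581957/0.9977396133078803 = 0.6961782224475598
cn(u+v) = (cn u·cn v − sn u·sn v·dn u·dn v)/D = -0.7162463255599715/0.9977396133078803 = -0.7178689870650187
dn(u+v) = (dn u·dn v − m·sn u·sn v·cn u·cn v)/D = 0.9511653944640571/0.9977396133078803 = 0.9533202669087056

sn(u+v)=0.69617822 cn(u+v)=-0.71786899 dn(u+v)=0.95332027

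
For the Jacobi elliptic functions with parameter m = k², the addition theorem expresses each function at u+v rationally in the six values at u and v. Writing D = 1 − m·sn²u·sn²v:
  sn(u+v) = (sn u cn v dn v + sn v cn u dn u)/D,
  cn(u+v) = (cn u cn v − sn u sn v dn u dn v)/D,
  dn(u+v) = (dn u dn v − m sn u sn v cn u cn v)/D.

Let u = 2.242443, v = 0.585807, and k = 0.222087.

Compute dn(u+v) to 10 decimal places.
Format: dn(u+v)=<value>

dn(u+v)=0.9970507219

sn u = 0.8035901733943576, cn u = -0.5951830249797336, dn u = 0.9839459104021108
sn v = 0.5515865904491051, cn v = 0.8341176375288627, dn v = 0.9924684872968276
m = k² = 0.049322635569
D = 1 − m·sn²u·sn²v = 0.9903095731157336
dn(u+v) = (dn u·dn v − m·sn u·sn v·cn u·cn v)/D = 0.9873888748155831/0.9903095731157336 = 0.9970507219364129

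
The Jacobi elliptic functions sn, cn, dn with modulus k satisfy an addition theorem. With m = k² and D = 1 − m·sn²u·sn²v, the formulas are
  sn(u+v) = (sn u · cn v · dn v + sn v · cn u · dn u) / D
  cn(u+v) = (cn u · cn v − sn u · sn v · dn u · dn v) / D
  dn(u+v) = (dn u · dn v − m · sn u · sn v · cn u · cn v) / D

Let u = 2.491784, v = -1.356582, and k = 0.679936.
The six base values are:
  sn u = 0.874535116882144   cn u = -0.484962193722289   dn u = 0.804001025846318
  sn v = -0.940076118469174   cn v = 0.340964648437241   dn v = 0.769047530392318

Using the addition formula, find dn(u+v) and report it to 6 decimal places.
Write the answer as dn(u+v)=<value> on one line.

m = k² = 0.462312964096
D = 1 − m·sn²u·sn²v = 0.6875240345074435
dn(u+v) = (dn u·dn v − m·sn u·sn v·cn u·cn v)/D = 0.5554666965194605/0.6875240345074435 = 0.8079233141535312

dn(u+v)=0.807923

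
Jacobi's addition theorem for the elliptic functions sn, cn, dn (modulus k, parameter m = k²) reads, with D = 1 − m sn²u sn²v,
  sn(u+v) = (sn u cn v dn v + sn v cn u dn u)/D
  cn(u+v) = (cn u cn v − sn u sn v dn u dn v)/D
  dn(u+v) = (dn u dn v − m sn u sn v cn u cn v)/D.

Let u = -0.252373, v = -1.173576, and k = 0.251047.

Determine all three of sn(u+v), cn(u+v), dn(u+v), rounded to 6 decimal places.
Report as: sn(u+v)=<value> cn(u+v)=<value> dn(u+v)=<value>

sn(u+v)=-0.986401 cn(u+v)=0.164355 dn(u+v)=0.968854

sn u = -0.249541090820276, cn u = 0.9683642104044463, dn u = 0.9980357762860913
sn v = -0.9170854557698816, cn v = 0.3986906906554861, dn v = 0.9731358755450006
m = k² = 0.063024596209
D = 1 − m·sn²u·sn²v = 0.996699240954246
sn(u+v) = (sn u·cn v·dn v + sn v·cn u·dn u)/D = -0.9831453656264407/0.996699240954246 = -0.9864012384369545
cn(u+v) = (cn u·cn v − sn u·sn v·dn u·dn v)/D = 0.1638125970919887/0.996699240954246 = 0.1643550936540832
dn(u+v) = (dn u·dn v − m·sn u·sn v·cn u·cn v)/D = 0.9656559375966718/0.996699240954246 = 0.9688538908408788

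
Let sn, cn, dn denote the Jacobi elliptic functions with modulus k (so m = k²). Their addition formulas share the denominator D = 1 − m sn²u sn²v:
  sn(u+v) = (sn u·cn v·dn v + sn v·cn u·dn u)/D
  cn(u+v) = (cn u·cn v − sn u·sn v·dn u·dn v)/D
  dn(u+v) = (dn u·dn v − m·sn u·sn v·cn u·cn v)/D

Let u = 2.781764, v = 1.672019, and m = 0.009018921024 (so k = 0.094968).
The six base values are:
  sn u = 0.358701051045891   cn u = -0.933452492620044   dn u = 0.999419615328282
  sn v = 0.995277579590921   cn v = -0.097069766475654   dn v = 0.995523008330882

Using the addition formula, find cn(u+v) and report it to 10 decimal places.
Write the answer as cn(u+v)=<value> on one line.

m = k² = 0.009018921024
D = 1 − m·sn²u·sn²v = 0.9988505017240464
cn(u+v) = (cn u·cn v − sn u·sn v·dn u·dn v)/D = -0.264592506714869/0.9988505017240464 = -0.2648970053658423

cn(u+v)=-0.2648970054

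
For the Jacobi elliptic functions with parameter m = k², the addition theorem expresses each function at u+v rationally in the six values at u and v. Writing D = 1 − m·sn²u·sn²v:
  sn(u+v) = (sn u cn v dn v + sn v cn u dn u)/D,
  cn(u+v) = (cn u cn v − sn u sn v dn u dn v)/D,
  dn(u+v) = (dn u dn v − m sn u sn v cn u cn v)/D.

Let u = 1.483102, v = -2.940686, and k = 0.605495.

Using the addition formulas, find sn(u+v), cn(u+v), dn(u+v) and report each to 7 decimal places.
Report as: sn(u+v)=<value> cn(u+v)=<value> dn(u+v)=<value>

sn u = 0.9764604552549136, cn u = 0.2156964981713122, dn u = 0.8064942579262323
sn v = -0.5302547649269116, cn v = -0.8478383597551515, dn v = 0.9470566153384115
m = k² = 0.366624195025
D = 1 − m·sn²u·sn²v = 0.9017122028004908
sn(u+v) = (sn u·cn v·dn v + sn v·cn u·dn u)/D = -0.8762918796872475/0.9017122028004908 = -0.9718088287656591
cn(u+v) = (cn u·cn v − sn u·sn v·dn u·dn v)/D = 0.2125968914953935/0.9017122028004908 = 0.2357702278344699
dn(u+v) = (dn u·dn v − m·sn u·sn v·cn u·cn v)/D = 0.7290807742434925/0.9017122028004908 = 0.8085515222918703

sn(u+v)=-0.9718088 cn(u+v)=0.2357702 dn(u+v)=0.8085515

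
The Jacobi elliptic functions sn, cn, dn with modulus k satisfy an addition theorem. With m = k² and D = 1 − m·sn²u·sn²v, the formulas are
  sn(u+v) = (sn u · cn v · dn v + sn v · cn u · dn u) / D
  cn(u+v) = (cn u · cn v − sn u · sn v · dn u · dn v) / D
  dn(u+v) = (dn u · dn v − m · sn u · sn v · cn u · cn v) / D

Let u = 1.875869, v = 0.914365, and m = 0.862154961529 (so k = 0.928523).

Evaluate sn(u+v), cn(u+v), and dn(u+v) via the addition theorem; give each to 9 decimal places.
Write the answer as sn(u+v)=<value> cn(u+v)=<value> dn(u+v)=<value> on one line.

sn(u+v)=0.990632864 cn(u+v)=-0.136552296 dn(u+v)=0.392327970

sn u = 0.9771759826790822, cn u = 0.2124313980445687, dn u = 0.4204183519610408
sn v = 0.7330677156147697, cn v = 0.6801556618328948, dn v = 0.7325899479639727
m = k² = 0.862154961529
D = 1 − m·sn²u·sn²v = 0.5575959568542564
sn(u+v) = (sn u·cn v·dn v + sn v·cn u·dn u)/D = 0.5523728794913256/0.5575959568542564 = 0.9906328636376825
cn(u+v) = (cn u·cn v − sn u·sn v·dn u·dn v)/D = -0.07614100802245236/0.5575959568542564 = -0.1365522957734681
dn(u+v) = (dn u·dn v − m·sn u·sn v·cn u·cn v)/D = 0.2187604900702038/0.5575959568542564 = 0.392327970425695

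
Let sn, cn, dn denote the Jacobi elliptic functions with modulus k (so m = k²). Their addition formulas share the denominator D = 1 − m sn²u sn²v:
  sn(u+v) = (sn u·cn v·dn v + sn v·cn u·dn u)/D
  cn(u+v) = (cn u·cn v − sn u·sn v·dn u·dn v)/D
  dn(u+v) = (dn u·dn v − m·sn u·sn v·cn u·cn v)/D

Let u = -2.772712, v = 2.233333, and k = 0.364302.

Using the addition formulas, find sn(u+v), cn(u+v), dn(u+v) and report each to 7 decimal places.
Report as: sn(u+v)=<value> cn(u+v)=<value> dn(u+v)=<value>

sn(u+v)=-0.5107950 cn(u+v)=0.8597025 dn(u+v)=0.9825339

sn u = -0.4611925180058691, cn u = -0.8873000965487416, dn u = 0.9857847188774138
sn v = 0.8425544980716575, cn v = -0.5386111006832455, dn v = 0.9517274838942951
m = k² = 0.132715947204
D = 1 − m·sn²u·sn²v = 0.9799606504850879
sn(u+v) = (sn u·cn v·dn v + sn v·cn u·dn u)/D = -0.5005590098249114/0.9799606504850879 = -0.5107950095517927
cn(u+v) = (cn u·cn v − sn u·sn v·dn u·dn v)/D = 0.8424746608547113/0.9799606504850879 = 0.8597025405435208
dn(u+v) = (dn u·dn v − m·sn u·sn v·cn u·cn v)/D = 0.9628445662239973/0.9799606504850879 = 0.9825339065883737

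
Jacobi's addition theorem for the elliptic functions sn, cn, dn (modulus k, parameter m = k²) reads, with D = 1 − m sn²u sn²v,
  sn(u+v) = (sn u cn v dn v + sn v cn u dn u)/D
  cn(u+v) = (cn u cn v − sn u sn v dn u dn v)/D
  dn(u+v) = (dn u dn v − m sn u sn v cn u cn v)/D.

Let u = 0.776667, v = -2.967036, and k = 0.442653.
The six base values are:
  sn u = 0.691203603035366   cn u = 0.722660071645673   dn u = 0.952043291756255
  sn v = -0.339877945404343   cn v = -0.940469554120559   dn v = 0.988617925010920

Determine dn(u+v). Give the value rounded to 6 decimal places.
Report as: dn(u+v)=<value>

m = k² = 0.195941678409
D = 1 − m·sn²u·sn²v = 0.989186039498742
dn(u+v) = (dn u·dn v − m·sn u·sn v·cn u·cn v)/D = 0.9099221758109647/0.989186039498742 = 0.9198696094336883

dn(u+v)=0.919870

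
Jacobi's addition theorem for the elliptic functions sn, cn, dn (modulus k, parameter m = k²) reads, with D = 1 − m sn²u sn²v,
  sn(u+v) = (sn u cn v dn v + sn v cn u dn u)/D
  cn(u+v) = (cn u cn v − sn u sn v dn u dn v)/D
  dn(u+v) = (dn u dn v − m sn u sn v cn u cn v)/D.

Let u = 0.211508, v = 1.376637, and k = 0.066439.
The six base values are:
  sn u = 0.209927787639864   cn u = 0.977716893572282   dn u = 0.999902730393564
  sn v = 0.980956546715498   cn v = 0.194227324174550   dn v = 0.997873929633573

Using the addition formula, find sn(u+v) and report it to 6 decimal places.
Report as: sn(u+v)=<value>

sn(u+v)=0.999879

m = k² = 0.004414140721
D = 1 − m·sn²u·sn²v = 0.9998128087381541
sn(u+v) = (sn u·cn v·dn v + sn v·cn u·dn u)/D = 0.9996915212011137/0.9998128087381541 = 0.9998786897547417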